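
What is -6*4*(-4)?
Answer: 96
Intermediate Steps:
-6*4*(-4) = -24*(-4) = 96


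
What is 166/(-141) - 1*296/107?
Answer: -59498/15087 ≈ -3.9437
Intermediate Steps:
166/(-141) - 1*296/107 = 166*(-1/141) - 296*1/107 = -166/141 - 296/107 = -59498/15087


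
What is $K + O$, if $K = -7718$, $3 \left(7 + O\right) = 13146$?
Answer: $-3343$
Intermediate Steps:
$O = 4375$ ($O = -7 + \frac{1}{3} \cdot 13146 = -7 + 4382 = 4375$)
$K + O = -7718 + 4375 = -3343$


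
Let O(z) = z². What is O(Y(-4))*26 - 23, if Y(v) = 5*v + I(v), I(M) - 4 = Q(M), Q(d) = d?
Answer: 10377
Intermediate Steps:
I(M) = 4 + M
Y(v) = 4 + 6*v (Y(v) = 5*v + (4 + v) = 4 + 6*v)
O(Y(-4))*26 - 23 = (4 + 6*(-4))²*26 - 23 = (4 - 24)²*26 - 23 = (-20)²*26 - 23 = 400*26 - 23 = 10400 - 23 = 10377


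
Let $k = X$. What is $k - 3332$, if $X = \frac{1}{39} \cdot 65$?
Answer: $- \frac{9991}{3} \approx -3330.3$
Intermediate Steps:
$X = \frac{5}{3}$ ($X = \frac{1}{39} \cdot 65 = \frac{5}{3} \approx 1.6667$)
$k = \frac{5}{3} \approx 1.6667$
$k - 3332 = \frac{5}{3} - 3332 = - \frac{9991}{3}$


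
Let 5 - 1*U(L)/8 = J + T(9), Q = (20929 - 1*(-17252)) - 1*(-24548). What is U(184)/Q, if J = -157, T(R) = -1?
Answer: 1304/62729 ≈ 0.020788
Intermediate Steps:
Q = 62729 (Q = (20929 + 17252) + 24548 = 38181 + 24548 = 62729)
U(L) = 1304 (U(L) = 40 - 8*(-157 - 1) = 40 - 8*(-158) = 40 + 1264 = 1304)
U(184)/Q = 1304/62729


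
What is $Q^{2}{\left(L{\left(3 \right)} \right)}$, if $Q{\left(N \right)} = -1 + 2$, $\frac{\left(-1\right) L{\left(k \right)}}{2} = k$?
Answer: $1$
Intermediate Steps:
$L{\left(k \right)} = - 2 k$
$Q{\left(N \right)} = 1$
$Q^{2}{\left(L{\left(3 \right)} \right)} = 1^{2} = 1$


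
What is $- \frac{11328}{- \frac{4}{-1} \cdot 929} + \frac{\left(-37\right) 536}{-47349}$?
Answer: $- \frac{115668440}{43987221} \approx -2.6296$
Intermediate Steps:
$- \frac{11328}{- \frac{4}{-1} \cdot 929} + \frac{\left(-37\right) 536}{-47349} = - \frac{11328}{\left(-4\right) \left(-1\right) 929} - - \frac{19832}{47349} = - \frac{11328}{4 \cdot 929} + \frac{19832}{47349} = - \frac{11328}{3716} + \frac{19832}{47349} = \left(-11328\right) \frac{1}{3716} + \frac{19832}{47349} = - \frac{2832}{929} + \frac{19832}{47349} = - \frac{115668440}{43987221}$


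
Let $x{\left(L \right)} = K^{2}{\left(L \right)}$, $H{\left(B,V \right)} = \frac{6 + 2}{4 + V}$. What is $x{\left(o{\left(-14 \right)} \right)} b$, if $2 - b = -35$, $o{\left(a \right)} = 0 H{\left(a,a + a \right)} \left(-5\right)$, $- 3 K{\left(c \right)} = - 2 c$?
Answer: $0$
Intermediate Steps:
$H{\left(B,V \right)} = \frac{8}{4 + V}$
$K{\left(c \right)} = \frac{2 c}{3}$ ($K{\left(c \right)} = - \frac{\left(-2\right) c}{3} = \frac{2 c}{3}$)
$o{\left(a \right)} = 0$ ($o{\left(a \right)} = 0 \frac{8}{4 + \left(a + a\right)} \left(-5\right) = 0 \frac{8}{4 + 2 a} \left(-5\right) = 0 \left(-5\right) = 0$)
$x{\left(L \right)} = \frac{4 L^{2}}{9}$ ($x{\left(L \right)} = \left(\frac{2 L}{3}\right)^{2} = \frac{4 L^{2}}{9}$)
$b = 37$ ($b = 2 - -35 = 2 + 35 = 37$)
$x{\left(o{\left(-14 \right)} \right)} b = \frac{4 \cdot 0^{2}}{9} \cdot 37 = \frac{4}{9} \cdot 0 \cdot 37 = 0 \cdot 37 = 0$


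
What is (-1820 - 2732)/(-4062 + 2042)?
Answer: 1138/505 ≈ 2.2535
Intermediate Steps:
(-1820 - 2732)/(-4062 + 2042) = -4552/(-2020) = -4552*(-1/2020) = 1138/505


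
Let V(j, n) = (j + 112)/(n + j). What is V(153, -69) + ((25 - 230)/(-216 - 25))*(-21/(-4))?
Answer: 77135/10122 ≈ 7.6205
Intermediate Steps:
V(j, n) = (112 + j)/(j + n)
V(153, -69) + ((25 - 230)/(-216 - 25))*(-21/(-4)) = (112 + 153)/(153 - 69) + ((25 - 230)/(-216 - 25))*(-21/(-4)) = 265/84 + (-205/(-241))*(-21*(-1/4)) = (1/84)*265 - 205*(-1/241)*(21/4) = 265/84 + (205/241)*(21/4) = 265/84 + 4305/964 = 77135/10122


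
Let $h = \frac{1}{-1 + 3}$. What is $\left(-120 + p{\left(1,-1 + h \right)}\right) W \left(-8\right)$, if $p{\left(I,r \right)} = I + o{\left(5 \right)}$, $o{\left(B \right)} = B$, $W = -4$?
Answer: $-3648$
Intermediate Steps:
$h = \frac{1}{2} \approx 0.5$
$p{\left(I,r \right)} = 5 + I$ ($p{\left(I,r \right)} = I + 5 = 5 + I$)
$\left(-120 + p{\left(1,-1 + h \right)}\right) W \left(-8\right) = \left(-120 + \left(5 + 1\right)\right) \left(\left(-4\right) \left(-8\right)\right) = \left(-120 + 6\right) 32 = \left(-114\right) 32 = -3648$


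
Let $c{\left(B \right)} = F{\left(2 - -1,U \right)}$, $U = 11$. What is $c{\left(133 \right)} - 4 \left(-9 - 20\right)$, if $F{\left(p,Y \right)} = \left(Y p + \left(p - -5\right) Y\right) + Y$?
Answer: $248$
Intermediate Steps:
$F{\left(p,Y \right)} = Y + Y p + Y \left(5 + p\right)$ ($F{\left(p,Y \right)} = \left(Y p + \left(p + 5\right) Y\right) + Y = \left(Y p + \left(5 + p\right) Y\right) + Y = \left(Y p + Y \left(5 + p\right)\right) + Y = Y + Y p + Y \left(5 + p\right)$)
$c{\left(B \right)} = 132$ ($c{\left(B \right)} = 2 \cdot 11 \left(3 + \left(2 - -1\right)\right) = 2 \cdot 11 \left(3 + \left(2 + 1\right)\right) = 2 \cdot 11 \left(3 + 3\right) = 2 \cdot 11 \cdot 6 = 132$)
$c{\left(133 \right)} - 4 \left(-9 - 20\right) = 132 - 4 \left(-9 - 20\right) = 132 - -116 = 132 + 116 = 248$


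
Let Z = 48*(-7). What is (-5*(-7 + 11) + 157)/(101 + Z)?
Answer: -137/235 ≈ -0.58298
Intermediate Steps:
Z = -336
(-5*(-7 + 11) + 157)/(101 + Z) = (-5*(-7 + 11) + 157)/(101 - 336) = (-5*4 + 157)/(-235) = (-20 + 157)*(-1/235) = 137*(-1/235) = -137/235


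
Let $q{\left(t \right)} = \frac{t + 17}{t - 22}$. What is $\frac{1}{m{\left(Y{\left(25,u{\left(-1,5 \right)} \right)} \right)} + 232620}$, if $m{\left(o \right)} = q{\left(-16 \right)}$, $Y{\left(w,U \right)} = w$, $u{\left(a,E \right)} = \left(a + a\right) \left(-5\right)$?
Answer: $\frac{38}{8839559} \approx 4.2989 \cdot 10^{-6}$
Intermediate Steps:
$q{\left(t \right)} = \frac{17 + t}{-22 + t}$
$u{\left(a,E \right)} = - 10 a$ ($u{\left(a,E \right)} = 2 a \left(-5\right) = - 10 a$)
$m{\left(o \right)} = - \frac{1}{38}$ ($m{\left(o \right)} = \frac{17 - 16}{-22 - 16} = \frac{1}{-38} \cdot 1 = \left(- \frac{1}{38}\right) 1 = - \frac{1}{38}$)
$\frac{1}{m{\left(Y{\left(25,u{\left(-1,5 \right)} \right)} \right)} + 232620} = \frac{1}{- \frac{1}{38} + 232620} = \frac{1}{\frac{8839559}{38}} = \frac{38}{8839559}$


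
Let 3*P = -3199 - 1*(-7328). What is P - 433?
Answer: 2830/3 ≈ 943.33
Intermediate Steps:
P = 4129/3 (P = (-3199 - 1*(-7328))/3 = (-3199 + 7328)/3 = (⅓)*4129 = 4129/3 ≈ 1376.3)
P - 433 = 4129/3 - 433 = 2830/3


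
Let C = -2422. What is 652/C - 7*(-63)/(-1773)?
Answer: -123561/238567 ≈ -0.51793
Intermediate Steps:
652/C - 7*(-63)/(-1773) = 652/(-2422) - 7*(-63)/(-1773) = 652*(-1/2422) + 441*(-1/1773) = -326/1211 - 49/197 = -123561/238567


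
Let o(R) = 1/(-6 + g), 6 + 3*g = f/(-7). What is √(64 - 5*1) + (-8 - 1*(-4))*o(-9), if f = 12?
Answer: 7/15 + √59 ≈ 8.1478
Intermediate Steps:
g = -18/7 (g = -2 + (12/(-7))/3 = -2 + (12*(-⅐))/3 = -2 + (⅓)*(-12/7) = -2 - 4/7 = -18/7 ≈ -2.5714)
o(R) = -7/60 (o(R) = 1/(-6 - 18/7) = 1/(-60/7) = -7/60)
√(64 - 5*1) + (-8 - 1*(-4))*o(-9) = √(64 - 5*1) + (-8 - 1*(-4))*(-7/60) = √(64 - 5) + (-8 + 4)*(-7/60) = √59 - 4*(-7/60) = √59 + 7/15 = 7/15 + √59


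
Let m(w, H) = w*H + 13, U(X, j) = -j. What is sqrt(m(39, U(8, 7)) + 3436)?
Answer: 2*sqrt(794) ≈ 56.356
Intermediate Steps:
m(w, H) = 13 + H*w (m(w, H) = H*w + 13 = 13 + H*w)
sqrt(m(39, U(8, 7)) + 3436) = sqrt((13 - 1*7*39) + 3436) = sqrt((13 - 7*39) + 3436) = sqrt((13 - 273) + 3436) = sqrt(-260 + 3436) = sqrt(3176) = 2*sqrt(794)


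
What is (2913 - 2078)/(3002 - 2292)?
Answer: 167/142 ≈ 1.1761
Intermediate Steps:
(2913 - 2078)/(3002 - 2292) = 835/710 = 835*(1/710) = 167/142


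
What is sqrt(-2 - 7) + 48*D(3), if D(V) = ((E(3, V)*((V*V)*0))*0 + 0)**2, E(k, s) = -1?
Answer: 3*I ≈ 3.0*I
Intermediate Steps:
D(V) = 0 (D(V) = (-V*V*0*0 + 0)**2 = (-V**2*0*0 + 0)**2 = (-1*0*0 + 0)**2 = (0*0 + 0)**2 = (0 + 0)**2 = 0**2 = 0)
sqrt(-2 - 7) + 48*D(3) = sqrt(-2 - 7) + 48*0 = sqrt(-9) + 0 = 3*I + 0 = 3*I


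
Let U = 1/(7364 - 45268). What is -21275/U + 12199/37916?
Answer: 30575750573799/37916 ≈ 8.0641e+8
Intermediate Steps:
U = -1/37904 (U = 1/(-37904) = -1/37904 ≈ -2.6382e-5)
-21275/U + 12199/37916 = -21275/(-1/37904) + 12199/37916 = -21275*(-37904) + 12199*(1/37916) = 806407600 + 12199/37916 = 30575750573799/37916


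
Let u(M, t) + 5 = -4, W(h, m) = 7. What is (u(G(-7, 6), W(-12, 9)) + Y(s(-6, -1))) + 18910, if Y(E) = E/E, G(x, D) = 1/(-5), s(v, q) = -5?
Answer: 18902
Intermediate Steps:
G(x, D) = -⅕
Y(E) = 1
u(M, t) = -9 (u(M, t) = -5 - 4 = -9)
(u(G(-7, 6), W(-12, 9)) + Y(s(-6, -1))) + 18910 = (-9 + 1) + 18910 = -8 + 18910 = 18902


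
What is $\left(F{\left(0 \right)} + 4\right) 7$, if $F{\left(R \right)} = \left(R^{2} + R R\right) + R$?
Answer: $28$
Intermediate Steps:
$F{\left(R \right)} = R + 2 R^{2}$ ($F{\left(R \right)} = \left(R^{2} + R^{2}\right) + R = 2 R^{2} + R = R + 2 R^{2}$)
$\left(F{\left(0 \right)} + 4\right) 7 = \left(0 \left(1 + 2 \cdot 0\right) + 4\right) 7 = \left(0 \left(1 + 0\right) + 4\right) 7 = \left(0 \cdot 1 + 4\right) 7 = \left(0 + 4\right) 7 = 4 \cdot 7 = 28$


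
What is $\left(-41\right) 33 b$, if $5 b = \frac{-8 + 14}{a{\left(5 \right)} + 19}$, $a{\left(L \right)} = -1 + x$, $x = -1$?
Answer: $- \frac{8118}{85} \approx -95.506$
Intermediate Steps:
$a{\left(L \right)} = -2$ ($a{\left(L \right)} = -1 - 1 = -2$)
$b = \frac{6}{85}$ ($b = \frac{\left(-8 + 14\right) \frac{1}{-2 + 19}}{5} = \frac{6 \cdot \frac{1}{17}}{5} = \frac{1}{5} \cdot \frac{6}{17} = \frac{6}{85} \approx 0.070588$)
$\left(-41\right) 33 b = \left(-41\right) 33 \cdot \frac{6}{85} = \left(-1353\right) \frac{6}{85} = - \frac{8118}{85}$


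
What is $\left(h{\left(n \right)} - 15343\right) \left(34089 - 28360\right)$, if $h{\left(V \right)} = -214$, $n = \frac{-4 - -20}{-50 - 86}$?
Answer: $-89126053$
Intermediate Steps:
$n = - \frac{2}{17}$ ($n = \frac{-4 + \left(-15 + 35\right)}{-136} = \left(-4 + 20\right) \left(- \frac{1}{136}\right) = 16 \left(- \frac{1}{136}\right) = - \frac{2}{17} \approx -0.11765$)
$\left(h{\left(n \right)} - 15343\right) \left(34089 - 28360\right) = \left(-214 - 15343\right) \left(34089 - 28360\right) = \left(-15557\right) 5729 = -89126053$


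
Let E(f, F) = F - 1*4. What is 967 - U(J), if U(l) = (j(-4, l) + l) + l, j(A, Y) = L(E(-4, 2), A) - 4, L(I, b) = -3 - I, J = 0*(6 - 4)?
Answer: 972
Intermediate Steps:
E(f, F) = -4 + F (E(f, F) = F - 4 = -4 + F)
J = 0 (J = 0*2 = 0)
j(A, Y) = -5 (j(A, Y) = (-3 - (-4 + 2)) - 4 = (-3 - 1*(-2)) - 4 = (-3 + 2) - 4 = -1 - 4 = -5)
U(l) = -5 + 2*l (U(l) = (-5 + l) + l = -5 + 2*l)
967 - U(J) = 967 - (-5 + 2*0) = 967 - (-5 + 0) = 967 - 1*(-5) = 967 + 5 = 972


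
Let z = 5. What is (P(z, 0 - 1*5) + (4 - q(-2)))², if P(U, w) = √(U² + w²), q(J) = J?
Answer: 86 + 60*√2 ≈ 170.85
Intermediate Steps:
(P(z, 0 - 1*5) + (4 - q(-2)))² = (√(5² + (0 - 1*5)²) + (4 - 1*(-2)))² = (√(25 + (0 - 5)²) + (4 + 2))² = (√(25 + (-5)²) + 6)² = (√(25 + 25) + 6)² = (√50 + 6)² = (5*√2 + 6)² = (6 + 5*√2)²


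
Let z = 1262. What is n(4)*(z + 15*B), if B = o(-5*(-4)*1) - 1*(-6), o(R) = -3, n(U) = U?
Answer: 5228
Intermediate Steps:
B = 3 (B = -3 - 1*(-6) = -3 + 6 = 3)
n(4)*(z + 15*B) = 4*(1262 + 15*3) = 4*(1262 + 45) = 4*1307 = 5228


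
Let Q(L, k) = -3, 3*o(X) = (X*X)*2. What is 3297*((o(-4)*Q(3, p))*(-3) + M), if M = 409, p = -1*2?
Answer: 1664985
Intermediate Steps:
p = -2
o(X) = 2*X²/3 (o(X) = ((X*X)*2)/3 = (X²*2)/3 = (2*X²)/3 = 2*X²/3)
3297*((o(-4)*Q(3, p))*(-3) + M) = 3297*((((⅔)*(-4)²)*(-3))*(-3) + 409) = 3297*((((⅔)*16)*(-3))*(-3) + 409) = 3297*(((32/3)*(-3))*(-3) + 409) = 3297*(-32*(-3) + 409) = 3297*(96 + 409) = 3297*505 = 1664985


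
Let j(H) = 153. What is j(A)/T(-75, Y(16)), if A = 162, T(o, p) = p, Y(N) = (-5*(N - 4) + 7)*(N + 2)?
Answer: -17/106 ≈ -0.16038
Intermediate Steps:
Y(N) = (2 + N)*(27 - 5*N) (Y(N) = (-5*(-4 + N) + 7)*(2 + N) = ((20 - 5*N) + 7)*(2 + N) = (27 - 5*N)*(2 + N) = (2 + N)*(27 - 5*N))
j(A)/T(-75, Y(16)) = 153/(54 - 5*16² + 17*16) = 153/(54 - 5*256 + 272) = 153/(54 - 1280 + 272) = 153/(-954) = 153*(-1/954) = -17/106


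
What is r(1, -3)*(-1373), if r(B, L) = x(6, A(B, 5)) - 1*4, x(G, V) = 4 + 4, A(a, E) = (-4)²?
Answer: -5492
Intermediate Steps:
A(a, E) = 16
x(G, V) = 8
r(B, L) = 4 (r(B, L) = 8 - 1*4 = 8 - 4 = 4)
r(1, -3)*(-1373) = 4*(-1373) = -5492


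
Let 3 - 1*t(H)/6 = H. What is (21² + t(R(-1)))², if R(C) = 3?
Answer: 194481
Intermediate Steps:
t(H) = 18 - 6*H
(21² + t(R(-1)))² = (21² + (18 - 6*3))² = (441 + (18 - 18))² = (441 + 0)² = 441² = 194481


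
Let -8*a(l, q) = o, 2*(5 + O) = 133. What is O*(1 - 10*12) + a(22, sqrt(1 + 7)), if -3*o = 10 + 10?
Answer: -21953/3 ≈ -7317.7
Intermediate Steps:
o = -20/3 (o = -(10 + 10)/3 = -1/3*20 = -20/3 ≈ -6.6667)
O = 123/2 (O = -5 + (1/2)*133 = -5 + 133/2 = 123/2 ≈ 61.500)
a(l, q) = 5/6 (a(l, q) = -1/8*(-20/3) = 5/6)
O*(1 - 10*12) + a(22, sqrt(1 + 7)) = 123*(1 - 10*12)/2 + 5/6 = 123*(1 - 120)/2 + 5/6 = (123/2)*(-119) + 5/6 = -14637/2 + 5/6 = -21953/3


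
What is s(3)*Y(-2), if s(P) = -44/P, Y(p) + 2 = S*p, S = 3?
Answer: 352/3 ≈ 117.33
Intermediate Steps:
Y(p) = -2 + 3*p
s(3)*Y(-2) = (-44/3)*(-2 + 3*(-2)) = (-44*⅓)*(-2 - 6) = -44/3*(-8) = 352/3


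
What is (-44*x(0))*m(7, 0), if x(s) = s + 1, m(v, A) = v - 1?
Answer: -264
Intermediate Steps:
m(v, A) = -1 + v
x(s) = 1 + s
(-44*x(0))*m(7, 0) = (-44*(1 + 0))*(-1 + 7) = -44*1*6 = -44*6 = -264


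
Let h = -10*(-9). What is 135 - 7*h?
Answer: -495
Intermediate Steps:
h = 90
135 - 7*h = 135 - 7*90 = 135 - 630 = -495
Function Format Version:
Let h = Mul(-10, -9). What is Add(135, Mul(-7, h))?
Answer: -495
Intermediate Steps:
h = 90
Add(135, Mul(-7, h)) = Add(135, Mul(-7, 90)) = Add(135, -630) = -495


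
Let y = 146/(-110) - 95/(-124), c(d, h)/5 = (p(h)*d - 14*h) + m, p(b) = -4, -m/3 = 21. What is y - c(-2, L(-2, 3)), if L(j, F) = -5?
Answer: -515327/6820 ≈ -75.561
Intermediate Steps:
m = -63 (m = -3*21 = -63)
c(d, h) = -315 - 70*h - 20*d (c(d, h) = 5*((-4*d - 14*h) - 63) = 5*((-14*h - 4*d) - 63) = 5*(-63 - 14*h - 4*d) = -315 - 70*h - 20*d)
y = -3827/6820 (y = 146*(-1/110) - 95*(-1/124) = -73/55 + 95/124 = -3827/6820 ≈ -0.56114)
y - c(-2, L(-2, 3)) = -3827/6820 - (-315 - 70*(-5) - 20*(-2)) = -3827/6820 - (-315 + 350 + 40) = -3827/6820 - 1*75 = -3827/6820 - 75 = -515327/6820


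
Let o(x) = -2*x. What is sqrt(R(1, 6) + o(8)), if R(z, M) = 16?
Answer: 0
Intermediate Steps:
sqrt(R(1, 6) + o(8)) = sqrt(16 - 2*8) = sqrt(16 - 16) = sqrt(0) = 0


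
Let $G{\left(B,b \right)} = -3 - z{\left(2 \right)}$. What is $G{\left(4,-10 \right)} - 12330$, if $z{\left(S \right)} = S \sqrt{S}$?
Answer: $-12333 - 2 \sqrt{2} \approx -12336.0$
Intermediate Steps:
$z{\left(S \right)} = S^{\frac{3}{2}}$
$G{\left(B,b \right)} = -3 - 2 \sqrt{2}$ ($G{\left(B,b \right)} = -3 - 2^{\frac{3}{2}} = -3 - 2 \sqrt{2}$)
$G{\left(4,-10 \right)} - 12330 = \left(-3 - 2 \sqrt{2}\right) - 12330 = -12333 - 2 \sqrt{2}$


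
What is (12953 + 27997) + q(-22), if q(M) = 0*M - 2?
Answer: 40948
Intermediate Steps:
q(M) = -2 (q(M) = 0 - 2 = -2)
(12953 + 27997) + q(-22) = (12953 + 27997) - 2 = 40950 - 2 = 40948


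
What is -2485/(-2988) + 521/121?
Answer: 1857433/361548 ≈ 5.1374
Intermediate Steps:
-2485/(-2988) + 521/121 = -2485*(-1/2988) + 521*(1/121) = 2485/2988 + 521/121 = 1857433/361548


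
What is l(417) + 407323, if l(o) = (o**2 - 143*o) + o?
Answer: 521998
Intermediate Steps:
l(o) = o**2 - 142*o
l(417) + 407323 = 417*(-142 + 417) + 407323 = 417*275 + 407323 = 114675 + 407323 = 521998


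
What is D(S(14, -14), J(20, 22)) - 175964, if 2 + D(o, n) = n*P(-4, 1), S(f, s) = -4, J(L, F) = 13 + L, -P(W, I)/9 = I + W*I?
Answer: -175075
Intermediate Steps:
P(W, I) = -9*I - 9*I*W (P(W, I) = -9*(I + W*I) = -9*(I + I*W) = -9*I - 9*I*W)
D(o, n) = -2 + 27*n (D(o, n) = -2 + n*(-9*1*(1 - 4)) = -2 + n*(-9*1*(-3)) = -2 + n*27 = -2 + 27*n)
D(S(14, -14), J(20, 22)) - 175964 = (-2 + 27*(13 + 20)) - 175964 = (-2 + 27*33) - 175964 = (-2 + 891) - 175964 = 889 - 175964 = -175075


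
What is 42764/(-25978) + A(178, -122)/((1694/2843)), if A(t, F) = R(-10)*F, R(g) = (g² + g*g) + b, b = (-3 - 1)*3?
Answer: -423505283790/11001683 ≈ -38495.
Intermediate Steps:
b = -12 (b = -4*3 = -12)
R(g) = -12 + 2*g² (R(g) = (g² + g*g) - 12 = (g² + g²) - 12 = 2*g² - 12 = -12 + 2*g²)
A(t, F) = 188*F (A(t, F) = (-12 + 2*(-10)²)*F = (-12 + 2*100)*F = (-12 + 200)*F = 188*F)
42764/(-25978) + A(178, -122)/((1694/2843)) = 42764/(-25978) + (188*(-122))/((1694/2843)) = 42764*(-1/25978) - 22936/(1694*(1/2843)) = -21382/12989 - 22936/1694/2843 = -21382/12989 - 22936*2843/1694 = -21382/12989 - 32603524/847 = -423505283790/11001683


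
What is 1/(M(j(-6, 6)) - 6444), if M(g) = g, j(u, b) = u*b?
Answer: -1/6480 ≈ -0.00015432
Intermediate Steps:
j(u, b) = b*u
1/(M(j(-6, 6)) - 6444) = 1/(6*(-6) - 6444) = 1/(-36 - 6444) = 1/(-6480) = -1/6480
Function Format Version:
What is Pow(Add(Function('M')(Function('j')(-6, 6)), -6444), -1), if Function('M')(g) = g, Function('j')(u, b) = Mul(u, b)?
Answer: Rational(-1, 6480) ≈ -0.00015432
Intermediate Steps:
Function('j')(u, b) = Mul(b, u)
Pow(Add(Function('M')(Function('j')(-6, 6)), -6444), -1) = Pow(Add(Mul(6, -6), -6444), -1) = Pow(Add(-36, -6444), -1) = Pow(-6480, -1) = Rational(-1, 6480)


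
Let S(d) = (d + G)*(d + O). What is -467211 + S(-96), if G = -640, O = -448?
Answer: -66827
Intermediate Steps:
S(d) = (-640 + d)*(-448 + d) (S(d) = (d - 640)*(d - 448) = (-640 + d)*(-448 + d))
-467211 + S(-96) = -467211 + (286720 + (-96)² - 1088*(-96)) = -467211 + (286720 + 9216 + 104448) = -467211 + 400384 = -66827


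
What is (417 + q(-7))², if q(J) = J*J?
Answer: 217156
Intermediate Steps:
q(J) = J²
(417 + q(-7))² = (417 + (-7)²)² = (417 + 49)² = 466² = 217156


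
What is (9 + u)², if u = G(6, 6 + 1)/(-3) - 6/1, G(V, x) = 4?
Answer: 25/9 ≈ 2.7778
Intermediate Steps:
u = -22/3 (u = 4/(-3) - 6/1 = 4*(-⅓) - 6*1 = -4/3 - 6 = -22/3 ≈ -7.3333)
(9 + u)² = (9 - 22/3)² = (5/3)² = 25/9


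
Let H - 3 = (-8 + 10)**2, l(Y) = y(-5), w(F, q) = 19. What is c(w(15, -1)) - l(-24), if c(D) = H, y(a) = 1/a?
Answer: 36/5 ≈ 7.2000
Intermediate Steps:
l(Y) = -1/5 (l(Y) = 1/(-5) = -1/5)
H = 7 (H = 3 + (-8 + 10)**2 = 3 + 2**2 = 3 + 4 = 7)
c(D) = 7
c(w(15, -1)) - l(-24) = 7 - 1*(-1/5) = 7 + 1/5 = 36/5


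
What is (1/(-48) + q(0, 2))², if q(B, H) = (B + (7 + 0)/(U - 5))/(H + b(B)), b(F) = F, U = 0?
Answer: 29929/57600 ≈ 0.51960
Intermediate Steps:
q(B, H) = (-7/5 + B)/(B + H) (q(B, H) = (B + (7 + 0)/(0 - 5))/(H + B) = (B + 7/(-5))/(B + H) = (B + 7*(-⅕))/(B + H) = (B - 7/5)/(B + H) = (-7/5 + B)/(B + H))
(1/(-48) + q(0, 2))² = (1/(-48) + (-7/5 + 0)/(0 + 2))² = (-1/48 - 7/5/2)² = (-1/48 + (½)*(-7/5))² = (-1/48 - 7/10)² = (-173/240)² = 29929/57600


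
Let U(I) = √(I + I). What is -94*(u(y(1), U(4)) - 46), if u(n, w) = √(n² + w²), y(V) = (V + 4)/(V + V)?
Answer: 4324 - 47*√57 ≈ 3969.2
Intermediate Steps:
U(I) = √2*√I (U(I) = √(2*I) = √2*√I)
y(V) = (4 + V)/(2*V) (y(V) = (4 + V)/((2*V)) = (4 + V)*(1/(2*V)) = (4 + V)/(2*V))
-94*(u(y(1), U(4)) - 46) = -94*(√(((½)*(4 + 1)/1)² + (√2*√4)²) - 46) = -94*(√(((½)*1*5)² + (√2*2)²) - 46) = -94*(√((5/2)² + (2*√2)²) - 46) = -94*(√(25/4 + 8) - 46) = -94*(√(57/4) - 46) = -94*(√57/2 - 46) = -94*(-46 + √57/2) = 4324 - 47*√57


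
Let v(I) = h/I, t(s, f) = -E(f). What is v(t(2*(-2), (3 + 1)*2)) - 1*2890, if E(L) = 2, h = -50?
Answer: -2865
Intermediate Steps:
t(s, f) = -2 (t(s, f) = -1*2 = -2)
v(I) = -50/I
v(t(2*(-2), (3 + 1)*2)) - 1*2890 = -50/(-2) - 1*2890 = -50*(-½) - 2890 = 25 - 2890 = -2865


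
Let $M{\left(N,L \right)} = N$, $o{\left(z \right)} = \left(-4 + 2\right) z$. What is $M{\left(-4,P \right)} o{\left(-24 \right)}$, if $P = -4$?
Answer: $-192$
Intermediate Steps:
$o{\left(z \right)} = - 2 z$
$M{\left(-4,P \right)} o{\left(-24 \right)} = - 4 \left(\left(-2\right) \left(-24\right)\right) = \left(-4\right) 48 = -192$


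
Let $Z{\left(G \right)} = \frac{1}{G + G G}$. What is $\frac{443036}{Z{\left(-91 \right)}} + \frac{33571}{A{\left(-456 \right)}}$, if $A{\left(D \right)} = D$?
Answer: $\frac{1654579933469}{456} \approx 3.6285 \cdot 10^{9}$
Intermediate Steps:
$Z{\left(G \right)} = \frac{1}{G + G^{2}}$
$\frac{443036}{Z{\left(-91 \right)}} + \frac{33571}{A{\left(-456 \right)}} = \frac{443036}{\frac{1}{-91} \frac{1}{1 - 91}} + \frac{33571}{-456} = \frac{443036}{\left(- \frac{1}{91}\right) \frac{1}{-90}} + 33571 \left(- \frac{1}{456}\right) = \frac{443036}{\left(- \frac{1}{91}\right) \left(- \frac{1}{90}\right)} - \frac{33571}{456} = 443036 \frac{1}{\frac{1}{8190}} - \frac{33571}{456} = 443036 \cdot 8190 - \frac{33571}{456} = 3628464840 - \frac{33571}{456} = \frac{1654579933469}{456}$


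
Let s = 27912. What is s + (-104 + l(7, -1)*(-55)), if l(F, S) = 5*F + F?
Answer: 25498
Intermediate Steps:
l(F, S) = 6*F
s + (-104 + l(7, -1)*(-55)) = 27912 + (-104 + (6*7)*(-55)) = 27912 + (-104 + 42*(-55)) = 27912 + (-104 - 2310) = 27912 - 2414 = 25498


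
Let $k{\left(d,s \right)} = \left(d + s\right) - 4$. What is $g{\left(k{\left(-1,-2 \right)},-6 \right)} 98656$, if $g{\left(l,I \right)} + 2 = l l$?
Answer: $4636832$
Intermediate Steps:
$k{\left(d,s \right)} = -4 + d + s$
$g{\left(l,I \right)} = -2 + l^{2}$ ($g{\left(l,I \right)} = -2 + l l = -2 + l^{2}$)
$g{\left(k{\left(-1,-2 \right)},-6 \right)} 98656 = \left(-2 + \left(-4 - 1 - 2\right)^{2}\right) 98656 = \left(-2 + \left(-7\right)^{2}\right) 98656 = \left(-2 + 49\right) 98656 = 47 \cdot 98656 = 4636832$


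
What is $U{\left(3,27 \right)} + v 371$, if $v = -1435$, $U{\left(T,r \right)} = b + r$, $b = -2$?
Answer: $-532360$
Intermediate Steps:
$U{\left(T,r \right)} = -2 + r$
$U{\left(3,27 \right)} + v 371 = \left(-2 + 27\right) - 532385 = 25 - 532385 = -532360$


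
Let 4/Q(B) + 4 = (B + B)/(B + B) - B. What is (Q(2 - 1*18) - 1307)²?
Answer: 288558169/169 ≈ 1.7074e+6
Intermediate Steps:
Q(B) = 4/(-3 - B) (Q(B) = 4/(-4 + ((B + B)/(B + B) - B)) = 4/(-4 + ((2*B)/((2*B)) - B)) = 4/(-4 + ((2*B)*(1/(2*B)) - B)) = 4/(-4 + (1 - B)) = 4/(-3 - B))
(Q(2 - 1*18) - 1307)² = (-4/(3 + (2 - 1*18)) - 1307)² = (-4/(3 + (2 - 18)) - 1307)² = (-4/(3 - 16) - 1307)² = (-4/(-13) - 1307)² = (-4*(-1/13) - 1307)² = (4/13 - 1307)² = (-16987/13)² = 288558169/169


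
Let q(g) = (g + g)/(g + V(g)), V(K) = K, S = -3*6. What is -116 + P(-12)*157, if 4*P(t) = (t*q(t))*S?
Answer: 8362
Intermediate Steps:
S = -18
q(g) = 1 (q(g) = (g + g)/(g + g) = (2*g)/((2*g)) = (2*g)*(1/(2*g)) = 1)
P(t) = -9*t/2 (P(t) = ((t*1)*(-18))/4 = (t*(-18))/4 = (-18*t)/4 = -9*t/2)
-116 + P(-12)*157 = -116 - 9/2*(-12)*157 = -116 + 54*157 = -116 + 8478 = 8362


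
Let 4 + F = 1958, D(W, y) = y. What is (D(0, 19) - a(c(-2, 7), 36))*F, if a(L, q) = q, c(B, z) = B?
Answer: -33218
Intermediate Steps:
F = 1954 (F = -4 + 1958 = 1954)
(D(0, 19) - a(c(-2, 7), 36))*F = (19 - 1*36)*1954 = (19 - 36)*1954 = -17*1954 = -33218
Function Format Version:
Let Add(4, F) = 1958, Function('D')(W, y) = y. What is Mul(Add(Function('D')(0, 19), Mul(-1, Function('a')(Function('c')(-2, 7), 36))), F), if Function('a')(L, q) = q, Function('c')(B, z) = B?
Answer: -33218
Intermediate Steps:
F = 1954 (F = Add(-4, 1958) = 1954)
Mul(Add(Function('D')(0, 19), Mul(-1, Function('a')(Function('c')(-2, 7), 36))), F) = Mul(Add(19, Mul(-1, 36)), 1954) = Mul(Add(19, -36), 1954) = Mul(-17, 1954) = -33218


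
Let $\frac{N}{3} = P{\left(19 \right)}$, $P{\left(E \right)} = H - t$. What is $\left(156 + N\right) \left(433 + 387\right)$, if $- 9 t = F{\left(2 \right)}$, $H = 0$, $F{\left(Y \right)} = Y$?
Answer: $\frac{385400}{3} \approx 1.2847 \cdot 10^{5}$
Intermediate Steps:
$t = - \frac{2}{9}$ ($t = \left(- \frac{1}{9}\right) 2 = - \frac{2}{9} \approx -0.22222$)
$P{\left(E \right)} = \frac{2}{9}$ ($P{\left(E \right)} = 0 - - \frac{2}{9} = 0 + \frac{2}{9} = \frac{2}{9}$)
$N = \frac{2}{3}$ ($N = 3 \cdot \frac{2}{9} = \frac{2}{3} \approx 0.66667$)
$\left(156 + N\right) \left(433 + 387\right) = \left(156 + \frac{2}{3}\right) \left(433 + 387\right) = \frac{470}{3} \cdot 820 = \frac{385400}{3}$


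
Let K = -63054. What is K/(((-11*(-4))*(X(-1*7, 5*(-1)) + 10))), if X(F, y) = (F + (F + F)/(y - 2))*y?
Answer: -31527/770 ≈ -40.944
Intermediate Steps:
X(F, y) = y*(F + 2*F/(-2 + y)) (X(F, y) = (F + (2*F)/(-2 + y))*y = (F + 2*F/(-2 + y))*y = y*(F + 2*F/(-2 + y)))
K/(((-11*(-4))*(X(-1*7, 5*(-1)) + 10))) = -63054*1/(44*((-1*7)*(5*(-1))²/(-2 + 5*(-1)) + 10)) = -63054*1/(44*(-7*(-5)²/(-2 - 5) + 10)) = -63054*1/(44*(-7*25/(-7) + 10)) = -63054*1/(44*(-7*25*(-⅐) + 10)) = -63054*1/(44*(25 + 10)) = -63054/(44*35) = -63054/1540 = -63054*1/1540 = -31527/770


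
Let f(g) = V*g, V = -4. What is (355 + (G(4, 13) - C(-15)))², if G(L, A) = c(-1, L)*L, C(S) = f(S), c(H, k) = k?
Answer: 96721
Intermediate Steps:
f(g) = -4*g
C(S) = -4*S
G(L, A) = L² (G(L, A) = L*L = L²)
(355 + (G(4, 13) - C(-15)))² = (355 + (4² - (-4)*(-15)))² = (355 + (16 - 1*60))² = (355 + (16 - 60))² = (355 - 44)² = 311² = 96721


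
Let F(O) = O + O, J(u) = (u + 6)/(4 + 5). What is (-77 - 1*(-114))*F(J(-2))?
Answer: 296/9 ≈ 32.889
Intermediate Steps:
J(u) = ⅔ + u/9 (J(u) = (6 + u)/9 = (6 + u)*(⅑) = ⅔ + u/9)
F(O) = 2*O
(-77 - 1*(-114))*F(J(-2)) = (-77 - 1*(-114))*(2*(⅔ + (⅑)*(-2))) = (-77 + 114)*(2*(⅔ - 2/9)) = 37*(2*(4/9)) = 37*(8/9) = 296/9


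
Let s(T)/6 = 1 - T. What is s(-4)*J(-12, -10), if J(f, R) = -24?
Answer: -720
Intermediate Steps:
s(T) = 6 - 6*T (s(T) = 6*(1 - T) = 6 - 6*T)
s(-4)*J(-12, -10) = (6 - 6*(-4))*(-24) = (6 + 24)*(-24) = 30*(-24) = -720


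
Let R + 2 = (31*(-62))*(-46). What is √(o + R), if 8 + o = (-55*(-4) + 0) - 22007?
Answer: √66615 ≈ 258.10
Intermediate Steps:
R = 88410 (R = -2 + (31*(-62))*(-46) = -2 - 1922*(-46) = -2 + 88412 = 88410)
o = -21795 (o = -8 + ((-55*(-4) + 0) - 22007) = -8 + ((220 + 0) - 22007) = -8 + (220 - 22007) = -8 - 21787 = -21795)
√(o + R) = √(-21795 + 88410) = √66615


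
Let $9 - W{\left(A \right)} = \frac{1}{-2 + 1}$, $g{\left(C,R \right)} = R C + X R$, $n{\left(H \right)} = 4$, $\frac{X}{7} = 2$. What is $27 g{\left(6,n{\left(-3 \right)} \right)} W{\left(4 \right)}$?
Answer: $21600$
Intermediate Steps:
$X = 14$ ($X = 7 \cdot 2 = 14$)
$g{\left(C,R \right)} = 14 R + C R$ ($g{\left(C,R \right)} = R C + 14 R = C R + 14 R = 14 R + C R$)
$W{\left(A \right)} = 10$ ($W{\left(A \right)} = 9 - \frac{1}{-2 + 1} = 9 - \frac{1}{-1} = 9 - -1 = 9 + 1 = 10$)
$27 g{\left(6,n{\left(-3 \right)} \right)} W{\left(4 \right)} = 27 \cdot 4 \left(14 + 6\right) 10 = 27 \cdot 4 \cdot 20 \cdot 10 = 27 \cdot 80 \cdot 10 = 2160 \cdot 10 = 21600$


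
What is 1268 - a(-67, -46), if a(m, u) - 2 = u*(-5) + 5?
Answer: 1031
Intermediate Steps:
a(m, u) = 7 - 5*u (a(m, u) = 2 + (u*(-5) + 5) = 2 + (-5*u + 5) = 2 + (5 - 5*u) = 7 - 5*u)
1268 - a(-67, -46) = 1268 - (7 - 5*(-46)) = 1268 - (7 + 230) = 1268 - 1*237 = 1268 - 237 = 1031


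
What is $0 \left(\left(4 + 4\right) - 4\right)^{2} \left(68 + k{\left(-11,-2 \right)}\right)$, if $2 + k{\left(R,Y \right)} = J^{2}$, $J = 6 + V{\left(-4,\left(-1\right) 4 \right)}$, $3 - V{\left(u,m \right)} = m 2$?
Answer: $0$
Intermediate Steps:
$V{\left(u,m \right)} = 3 - 2 m$ ($V{\left(u,m \right)} = 3 - m 2 = 3 - 2 m$)
$J = 17$ ($J = 6 - \left(-3 + 2 \left(\left(-1\right) 4\right)\right) = 6 + \left(3 - -8\right) = 6 + \left(3 + 8\right) = 6 + 11 = 17$)
$k{\left(R,Y \right)} = 287$ ($k{\left(R,Y \right)} = -2 + 17^{2} = -2 + 289 = 287$)
$0 \left(\left(4 + 4\right) - 4\right)^{2} \left(68 + k{\left(-11,-2 \right)}\right) = 0 \left(\left(4 + 4\right) - 4\right)^{2} \left(68 + 287\right) = 0 \left(8 - 4\right)^{2} \cdot 355 = 0 \cdot 4^{2} \cdot 355 = 0 \cdot 16 \cdot 355 = 0 \cdot 355 = 0$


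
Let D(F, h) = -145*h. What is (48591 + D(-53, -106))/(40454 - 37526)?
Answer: 63961/2928 ≈ 21.845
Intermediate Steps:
(48591 + D(-53, -106))/(40454 - 37526) = (48591 - 145*(-106))/(40454 - 37526) = (48591 + 15370)/2928 = 63961*(1/2928) = 63961/2928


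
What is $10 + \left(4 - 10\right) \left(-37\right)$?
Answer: $232$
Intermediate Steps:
$10 + \left(4 - 10\right) \left(-37\right) = 10 - -222 = 10 + 222 = 232$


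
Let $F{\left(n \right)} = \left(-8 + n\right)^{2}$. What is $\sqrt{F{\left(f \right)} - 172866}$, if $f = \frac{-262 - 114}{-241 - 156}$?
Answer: $\frac{i \sqrt{27237397394}}{397} \approx 415.71 i$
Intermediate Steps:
$f = \frac{376}{397}$ ($f = - \frac{376}{-397} = \left(-376\right) \left(- \frac{1}{397}\right) = \frac{376}{397} \approx 0.9471$)
$\sqrt{F{\left(f \right)} - 172866} = \sqrt{\left(-8 + \frac{376}{397}\right)^{2} - 172866} = \sqrt{\left(- \frac{2800}{397}\right)^{2} - 172866} = \sqrt{\frac{7840000}{157609} - 172866} = \sqrt{- \frac{27237397394}{157609}} = \frac{i \sqrt{27237397394}}{397}$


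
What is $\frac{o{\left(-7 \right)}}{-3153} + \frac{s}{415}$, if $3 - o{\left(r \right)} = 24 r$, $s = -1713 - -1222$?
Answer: $- \frac{539696}{436165} \approx -1.2374$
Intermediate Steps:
$s = -491$ ($s = -1713 + 1222 = -491$)
$o{\left(r \right)} = 3 - 24 r$
$\frac{o{\left(-7 \right)}}{-3153} + \frac{s}{415} = \frac{3 - -168}{-3153} - \frac{491}{415} = \left(3 + 168\right) \left(- \frac{1}{3153}\right) - \frac{491}{415} = 171 \left(- \frac{1}{3153}\right) - \frac{491}{415} = - \frac{57}{1051} - \frac{491}{415} = - \frac{539696}{436165}$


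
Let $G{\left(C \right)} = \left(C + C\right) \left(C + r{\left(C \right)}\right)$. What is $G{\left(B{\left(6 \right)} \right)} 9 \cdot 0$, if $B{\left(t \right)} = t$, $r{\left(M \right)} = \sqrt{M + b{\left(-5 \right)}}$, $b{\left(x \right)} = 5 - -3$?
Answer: $0$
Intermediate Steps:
$b{\left(x \right)} = 8$ ($b{\left(x \right)} = 5 + 3 = 8$)
$r{\left(M \right)} = \sqrt{8 + M}$ ($r{\left(M \right)} = \sqrt{M + 8} = \sqrt{8 + M}$)
$G{\left(C \right)} = 2 C \left(C + \sqrt{8 + C}\right)$ ($G{\left(C \right)} = \left(C + C\right) \left(C + \sqrt{8 + C}\right) = 2 C \left(C + \sqrt{8 + C}\right)$)
$G{\left(B{\left(6 \right)} \right)} 9 \cdot 0 = 2 \cdot 6 \left(6 + \sqrt{8 + 6}\right) 9 \cdot 0 = 2 \cdot 6 \left(6 + \sqrt{14}\right) 9 \cdot 0 = \left(72 + 12 \sqrt{14}\right) 9 \cdot 0 = \left(648 + 108 \sqrt{14}\right) 0 = 0$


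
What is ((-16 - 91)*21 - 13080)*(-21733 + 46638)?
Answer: -381718935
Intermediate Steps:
((-16 - 91)*21 - 13080)*(-21733 + 46638) = (-107*21 - 13080)*24905 = (-2247 - 13080)*24905 = -15327*24905 = -381718935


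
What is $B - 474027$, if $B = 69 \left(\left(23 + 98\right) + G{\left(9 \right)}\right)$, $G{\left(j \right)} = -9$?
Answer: $-466299$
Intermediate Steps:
$B = 7728$ ($B = 69 \left(\left(23 + 98\right) - 9\right) = 69 \left(121 - 9\right) = 69 \cdot 112 = 7728$)
$B - 474027 = 7728 - 474027 = -466299$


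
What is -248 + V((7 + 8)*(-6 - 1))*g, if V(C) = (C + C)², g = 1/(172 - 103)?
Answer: 8996/23 ≈ 391.13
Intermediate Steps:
g = 1/69 ≈ 0.014493
V(C) = 4*C² (V(C) = (2*C)² = 4*C²)
-248 + V((7 + 8)*(-6 - 1))*g = -248 + (4*((7 + 8)*(-6 - 1))²)*(1/69) = -248 + (4*(15*(-7))²)*(1/69) = -248 + (4*(-105)²)*(1/69) = -248 + (4*11025)*(1/69) = -248 + 44100*(1/69) = -248 + 14700/23 = 8996/23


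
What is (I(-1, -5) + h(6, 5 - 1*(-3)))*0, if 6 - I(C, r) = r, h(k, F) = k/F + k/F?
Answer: 0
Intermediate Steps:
h(k, F) = 2*k/F
I(C, r) = 6 - r
(I(-1, -5) + h(6, 5 - 1*(-3)))*0 = ((6 - 1*(-5)) + 2*6/(5 - 1*(-3)))*0 = ((6 + 5) + 2*6/(5 + 3))*0 = (11 + 2*6/8)*0 = (11 + 2*6*(1/8))*0 = (11 + 3/2)*0 = (25/2)*0 = 0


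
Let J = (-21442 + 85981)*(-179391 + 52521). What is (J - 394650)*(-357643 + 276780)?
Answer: 662143245291540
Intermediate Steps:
J = -8188062930 (J = 64539*(-126870) = -8188062930)
(J - 394650)*(-357643 + 276780) = (-8188062930 - 394650)*(-357643 + 276780) = -8188457580*(-80863) = 662143245291540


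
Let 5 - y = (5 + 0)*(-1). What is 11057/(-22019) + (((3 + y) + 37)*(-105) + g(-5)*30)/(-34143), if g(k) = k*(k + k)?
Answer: -98315967/250598239 ≈ -0.39232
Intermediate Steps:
g(k) = 2*k² (g(k) = k*(2*k) = 2*k²)
y = 10 (y = 5 - (5 + 0)*(-1) = 5 - 5*(-1) = 5 - 1*(-5) = 5 + 5 = 10)
11057/(-22019) + (((3 + y) + 37)*(-105) + g(-5)*30)/(-34143) = 11057/(-22019) + (((3 + 10) + 37)*(-105) + (2*(-5)²)*30)/(-34143) = 11057*(-1/22019) + ((13 + 37)*(-105) + (2*25)*30)*(-1/34143) = -11057/22019 + (50*(-105) + 50*30)*(-1/34143) = -11057/22019 + (-5250 + 1500)*(-1/34143) = -11057/22019 - 3750*(-1/34143) = -11057/22019 + 1250/11381 = -98315967/250598239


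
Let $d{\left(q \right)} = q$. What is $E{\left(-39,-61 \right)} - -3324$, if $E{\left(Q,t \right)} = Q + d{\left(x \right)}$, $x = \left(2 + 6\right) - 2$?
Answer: $3291$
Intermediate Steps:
$x = 6$ ($x = 8 - 2 = 6$)
$E{\left(Q,t \right)} = 6 + Q$ ($E{\left(Q,t \right)} = Q + 6 = 6 + Q$)
$E{\left(-39,-61 \right)} - -3324 = \left(6 - 39\right) - -3324 = -33 + 3324 = 3291$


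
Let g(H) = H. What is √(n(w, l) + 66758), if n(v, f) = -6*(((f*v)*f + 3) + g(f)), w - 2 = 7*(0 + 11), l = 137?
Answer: 26*I*√13063 ≈ 2971.6*I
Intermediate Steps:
w = 79 (w = 2 + 7*(0 + 11) = 2 + 7*11 = 2 + 77 = 79)
n(v, f) = -18 - 6*f - 6*v*f² (n(v, f) = -6*(((f*v)*f + 3) + f) = -6*((v*f² + 3) + f) = -6*((3 + v*f²) + f) = -6*(3 + f + v*f²) = -18 - 6*f - 6*v*f²)
√(n(w, l) + 66758) = √((-18 - 6*137 - 6*79*137²) + 66758) = √((-18 - 822 - 6*79*18769) + 66758) = √((-18 - 822 - 8896506) + 66758) = √(-8897346 + 66758) = √(-8830588) = 26*I*√13063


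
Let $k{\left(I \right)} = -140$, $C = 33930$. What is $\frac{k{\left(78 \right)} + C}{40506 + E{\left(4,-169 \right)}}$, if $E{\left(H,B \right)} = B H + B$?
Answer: $\frac{33790}{39661} \approx 0.85197$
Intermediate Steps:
$E{\left(H,B \right)} = B + B H$
$\frac{k{\left(78 \right)} + C}{40506 + E{\left(4,-169 \right)}} = \frac{-140 + 33930}{40506 - 169 \left(1 + 4\right)} = \frac{33790}{40506 - 845} = \frac{33790}{39661}$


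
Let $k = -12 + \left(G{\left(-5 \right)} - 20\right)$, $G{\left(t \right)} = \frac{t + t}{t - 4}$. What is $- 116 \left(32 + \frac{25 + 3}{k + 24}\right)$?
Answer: $- \frac{100456}{31} \approx -3240.5$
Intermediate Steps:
$G{\left(t \right)} = \frac{2 t}{-4 + t}$
$k = - \frac{278}{9}$ ($k = -12 - \left(20 + \frac{10}{-4 - 5}\right) = -12 - \left(20 + \frac{10}{-9}\right) = -12 - \left(20 + 10 \left(- \frac{1}{9}\right)\right) = -12 + \left(\frac{10}{9} - 20\right) = -12 - \frac{170}{9} = - \frac{278}{9} \approx -30.889$)
$- 116 \left(32 + \frac{25 + 3}{k + 24}\right) = - 116 \left(32 + \frac{25 + 3}{- \frac{278}{9} + 24}\right) = - 116 \left(32 + \frac{28}{- \frac{62}{9}}\right) = - 116 \left(32 + 28 \left(- \frac{9}{62}\right)\right) = - 116 \left(32 - \frac{126}{31}\right) = \left(-116\right) \frac{866}{31} = - \frac{100456}{31}$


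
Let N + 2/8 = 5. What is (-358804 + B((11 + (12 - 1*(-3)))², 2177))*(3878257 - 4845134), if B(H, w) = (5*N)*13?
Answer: 1386483247337/4 ≈ 3.4662e+11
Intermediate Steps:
N = 19/4 (N = -¼ + 5 = 19/4 ≈ 4.7500)
B(H, w) = 1235/4 (B(H, w) = (5*(19/4))*13 = (95/4)*13 = 1235/4)
(-358804 + B((11 + (12 - 1*(-3)))², 2177))*(3878257 - 4845134) = (-358804 + 1235/4)*(3878257 - 4845134) = -1433981/4*(-966877) = 1386483247337/4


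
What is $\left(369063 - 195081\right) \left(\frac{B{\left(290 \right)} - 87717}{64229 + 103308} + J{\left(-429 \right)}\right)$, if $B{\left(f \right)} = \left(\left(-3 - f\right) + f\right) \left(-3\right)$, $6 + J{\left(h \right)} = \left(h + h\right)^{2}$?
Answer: $\frac{21457829028939516}{167537} \approx 1.2808 \cdot 10^{11}$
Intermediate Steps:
$J{\left(h \right)} = -6 + 4 h^{2}$ ($J{\left(h \right)} = -6 + \left(h + h\right)^{2} = -6 + \left(2 h\right)^{2} = -6 + 4 h^{2}$)
$B{\left(f \right)} = 9$ ($B{\left(f \right)} = \left(-3\right) \left(-3\right) = 9$)
$\left(369063 - 195081\right) \left(\frac{B{\left(290 \right)} - 87717}{64229 + 103308} + J{\left(-429 \right)}\right) = \left(369063 - 195081\right) \left(\frac{9 - 87717}{64229 + 103308} - \left(6 - 4 \left(-429\right)^{2}\right)\right) = 173982 \left(- \frac{87708}{167537} + \left(-6 + 4 \cdot 184041\right)\right) = 173982 \left(\left(-87708\right) \frac{1}{167537} + \left(-6 + 736164\right)\right) = 173982 \left(- \frac{87708}{167537} + 736158\right) = 173982 \cdot \frac{123333615138}{167537} = \frac{21457829028939516}{167537}$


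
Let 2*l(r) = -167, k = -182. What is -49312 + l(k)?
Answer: -98791/2 ≈ -49396.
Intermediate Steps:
l(r) = -167/2 (l(r) = (½)*(-167) = -167/2)
-49312 + l(k) = -49312 - 167/2 = -98791/2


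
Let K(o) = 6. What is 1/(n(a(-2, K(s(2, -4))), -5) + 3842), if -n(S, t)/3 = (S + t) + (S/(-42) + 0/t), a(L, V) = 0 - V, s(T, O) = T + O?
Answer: 7/27122 ≈ 0.00025809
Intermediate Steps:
s(T, O) = O + T
a(L, V) = -V
n(S, t) = -3*t - 41*S/14 (n(S, t) = -3*((S + t) + (S/(-42) + 0/t)) = -3*((S + t) + (S*(-1/42) + 0)) = -3*((S + t) + (-S/42 + 0)) = -3*((S + t) - S/42) = -3*(t + 41*S/42) = -3*t - 41*S/14)
1/(n(a(-2, K(s(2, -4))), -5) + 3842) = 1/((-3*(-5) - (-41)*6/14) + 3842) = 1/((15 - 41/14*(-6)) + 3842) = 1/((15 + 123/7) + 3842) = 1/(228/7 + 3842) = 1/(27122/7) = 7/27122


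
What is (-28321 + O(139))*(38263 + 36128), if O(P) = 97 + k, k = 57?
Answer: -2095371297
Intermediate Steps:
O(P) = 154 (O(P) = 97 + 57 = 154)
(-28321 + O(139))*(38263 + 36128) = (-28321 + 154)*(38263 + 36128) = -28167*74391 = -2095371297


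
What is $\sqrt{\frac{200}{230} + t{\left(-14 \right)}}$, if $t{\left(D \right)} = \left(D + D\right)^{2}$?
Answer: $\frac{2 \sqrt{103799}}{23} \approx 28.016$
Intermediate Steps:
$t{\left(D \right)} = 4 D^{2}$ ($t{\left(D \right)} = \left(2 D\right)^{2} = 4 D^{2}$)
$\sqrt{\frac{200}{230} + t{\left(-14 \right)}} = \sqrt{\frac{200}{230} + 4 \left(-14\right)^{2}} = \sqrt{200 \cdot \frac{1}{230} + 4 \cdot 196} = \sqrt{\frac{20}{23} + 784} = \sqrt{\frac{18052}{23}} = \frac{2 \sqrt{103799}}{23}$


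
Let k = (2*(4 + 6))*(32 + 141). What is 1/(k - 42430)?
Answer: -1/38970 ≈ -2.5661e-5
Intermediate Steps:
k = 3460 (k = (2*10)*173 = 20*173 = 3460)
1/(k - 42430) = 1/(3460 - 42430) = 1/(-38970) = -1/38970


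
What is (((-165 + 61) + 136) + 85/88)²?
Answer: 8415801/7744 ≈ 1086.8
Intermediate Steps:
(((-165 + 61) + 136) + 85/88)² = ((-104 + 136) + 85*(1/88))² = (32 + 85/88)² = (2901/88)² = 8415801/7744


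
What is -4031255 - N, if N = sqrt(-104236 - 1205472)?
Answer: -4031255 - 38*I*sqrt(907) ≈ -4.0313e+6 - 1144.4*I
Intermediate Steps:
N = 38*I*sqrt(907) (N = sqrt(-1309708) = 38*I*sqrt(907) ≈ 1144.4*I)
-4031255 - N = -4031255 - 38*I*sqrt(907)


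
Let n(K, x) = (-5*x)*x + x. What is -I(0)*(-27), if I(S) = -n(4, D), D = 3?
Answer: 1134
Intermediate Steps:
n(K, x) = x - 5*x² (n(K, x) = -5*x² + x = x - 5*x²)
I(S) = 42 (I(S) = -3*(1 - 5*3) = -3*(1 - 15) = -3*(-14) = -1*(-42) = 42)
-I(0)*(-27) = -1*42*(-27) = -42*(-27) = 1134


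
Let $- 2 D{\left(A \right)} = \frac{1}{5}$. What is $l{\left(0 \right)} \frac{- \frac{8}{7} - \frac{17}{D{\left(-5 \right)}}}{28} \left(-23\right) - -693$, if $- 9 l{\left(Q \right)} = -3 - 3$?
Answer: $\frac{29426}{49} \approx 600.53$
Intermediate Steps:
$D{\left(A \right)} = - \frac{1}{10}$ ($D{\left(A \right)} = - \frac{1}{2 \cdot 5} = \left(- \frac{1}{2}\right) \frac{1}{5} = - \frac{1}{10}$)
$l{\left(Q \right)} = \frac{2}{3}$ ($l{\left(Q \right)} = - \frac{-3 - 3}{9} = \left(- \frac{1}{9}\right) \left(-6\right) = \frac{2}{3}$)
$l{\left(0 \right)} \frac{- \frac{8}{7} - \frac{17}{D{\left(-5 \right)}}}{28} \left(-23\right) - -693 = \frac{2 \frac{- \frac{8}{7} - \frac{17}{- \frac{1}{10}}}{28}}{3} \left(-23\right) - -693 = \frac{2 \left(\left(-8\right) \frac{1}{7} - -170\right) \frac{1}{28}}{3} \left(-23\right) + 693 = \frac{2 \left(- \frac{8}{7} + 170\right) \frac{1}{28}}{3} \left(-23\right) + 693 = \frac{2 \cdot \frac{1182}{7} \cdot \frac{1}{28}}{3} \left(-23\right) + 693 = \frac{2}{3} \cdot \frac{591}{98} \left(-23\right) + 693 = \frac{197}{49} \left(-23\right) + 693 = - \frac{4531}{49} + 693 = \frac{29426}{49}$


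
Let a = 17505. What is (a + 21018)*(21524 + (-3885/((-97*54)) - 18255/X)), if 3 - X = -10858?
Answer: 5241033477389669/6321102 ≈ 8.2913e+8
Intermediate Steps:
X = 10861 (X = 3 - 1*(-10858) = 3 + 10858 = 10861)
(a + 21018)*(21524 + (-3885/((-97*54)) - 18255/X)) = (17505 + 21018)*(21524 + (-3885/((-97*54)) - 18255/10861)) = 38523*(21524 + (-3885/(-5238) - 18255*1/10861)) = 38523*(21524 + (-3885*(-1/5238) - 18255/10861)) = 38523*(21524 + (1295/1746 - 18255/10861)) = 38523*(21524 - 17808235/18963306) = 38523*(408148390109/18963306) = 5241033477389669/6321102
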